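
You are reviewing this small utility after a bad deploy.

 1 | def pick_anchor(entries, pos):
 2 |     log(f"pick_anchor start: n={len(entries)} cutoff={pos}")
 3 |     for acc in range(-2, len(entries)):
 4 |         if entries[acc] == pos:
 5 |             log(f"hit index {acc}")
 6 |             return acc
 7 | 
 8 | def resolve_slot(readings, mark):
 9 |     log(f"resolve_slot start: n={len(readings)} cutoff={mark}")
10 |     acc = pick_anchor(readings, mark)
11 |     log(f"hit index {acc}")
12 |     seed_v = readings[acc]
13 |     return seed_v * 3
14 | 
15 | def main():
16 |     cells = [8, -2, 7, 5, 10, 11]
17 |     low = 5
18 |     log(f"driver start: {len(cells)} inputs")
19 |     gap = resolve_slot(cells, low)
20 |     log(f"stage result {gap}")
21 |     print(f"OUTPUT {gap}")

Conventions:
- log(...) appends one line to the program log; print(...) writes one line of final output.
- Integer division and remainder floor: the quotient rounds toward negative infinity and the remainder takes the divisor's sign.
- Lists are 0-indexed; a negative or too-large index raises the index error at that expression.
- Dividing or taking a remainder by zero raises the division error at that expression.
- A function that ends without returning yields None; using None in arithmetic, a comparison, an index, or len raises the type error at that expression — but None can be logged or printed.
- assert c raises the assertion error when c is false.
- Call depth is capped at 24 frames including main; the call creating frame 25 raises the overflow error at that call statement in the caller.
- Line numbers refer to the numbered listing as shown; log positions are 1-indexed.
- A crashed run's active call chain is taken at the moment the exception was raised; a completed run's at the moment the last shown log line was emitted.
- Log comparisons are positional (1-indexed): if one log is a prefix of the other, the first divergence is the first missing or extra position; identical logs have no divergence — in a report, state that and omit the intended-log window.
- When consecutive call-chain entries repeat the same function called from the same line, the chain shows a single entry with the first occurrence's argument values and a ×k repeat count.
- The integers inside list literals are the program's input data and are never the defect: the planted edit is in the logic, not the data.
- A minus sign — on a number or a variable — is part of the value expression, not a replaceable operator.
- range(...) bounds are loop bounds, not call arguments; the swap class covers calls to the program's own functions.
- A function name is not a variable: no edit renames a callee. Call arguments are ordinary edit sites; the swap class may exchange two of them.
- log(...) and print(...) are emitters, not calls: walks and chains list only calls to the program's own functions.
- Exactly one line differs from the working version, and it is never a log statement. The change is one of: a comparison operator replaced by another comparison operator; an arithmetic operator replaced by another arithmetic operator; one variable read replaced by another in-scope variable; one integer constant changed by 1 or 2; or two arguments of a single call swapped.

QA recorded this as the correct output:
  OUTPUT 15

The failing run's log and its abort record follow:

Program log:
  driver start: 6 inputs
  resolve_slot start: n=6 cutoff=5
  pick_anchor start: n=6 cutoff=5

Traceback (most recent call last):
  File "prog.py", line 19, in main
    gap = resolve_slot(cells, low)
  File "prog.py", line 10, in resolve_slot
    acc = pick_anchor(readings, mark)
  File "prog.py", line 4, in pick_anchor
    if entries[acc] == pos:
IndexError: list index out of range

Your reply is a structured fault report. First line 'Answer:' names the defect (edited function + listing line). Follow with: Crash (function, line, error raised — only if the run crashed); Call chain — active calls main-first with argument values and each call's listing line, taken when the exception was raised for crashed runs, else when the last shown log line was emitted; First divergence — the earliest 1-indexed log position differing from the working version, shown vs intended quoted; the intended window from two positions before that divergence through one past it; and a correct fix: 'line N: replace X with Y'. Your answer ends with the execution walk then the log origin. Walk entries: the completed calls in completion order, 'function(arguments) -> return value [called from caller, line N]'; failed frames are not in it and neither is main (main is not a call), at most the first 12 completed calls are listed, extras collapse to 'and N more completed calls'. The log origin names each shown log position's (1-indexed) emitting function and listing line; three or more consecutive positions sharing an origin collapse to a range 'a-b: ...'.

Answer: the defect is in pick_anchor at line 3.
Key fact: A complete run would log 'hit index 3' next, but this one stopped at 3 lines.
Crash: pick_anchor, line 4, IndexError.
Call chain: main -> resolve_slot([8, -2, 7, 5, 10, 11], 5) (called at line 19) -> pick_anchor([8, -2, 7, 5, 10, 11], 5) (called at line 10).
First divergence: position 4; the shown log stops at 3 lines while the working version next logs 'hit index 3'.
Intended log window:
  2: resolve_slot start: n=6 cutoff=5
  3: pick_anchor start: n=6 cutoff=5
  4: hit index 3
  5: hit index 3
Execution walk:
  (no call completed)
Log origin:
  1: logged in main at line 18
  2: logged in resolve_slot at line 9
  3: logged in pick_anchor at line 2
A correct fix: line 3: replace `-2` with `0`.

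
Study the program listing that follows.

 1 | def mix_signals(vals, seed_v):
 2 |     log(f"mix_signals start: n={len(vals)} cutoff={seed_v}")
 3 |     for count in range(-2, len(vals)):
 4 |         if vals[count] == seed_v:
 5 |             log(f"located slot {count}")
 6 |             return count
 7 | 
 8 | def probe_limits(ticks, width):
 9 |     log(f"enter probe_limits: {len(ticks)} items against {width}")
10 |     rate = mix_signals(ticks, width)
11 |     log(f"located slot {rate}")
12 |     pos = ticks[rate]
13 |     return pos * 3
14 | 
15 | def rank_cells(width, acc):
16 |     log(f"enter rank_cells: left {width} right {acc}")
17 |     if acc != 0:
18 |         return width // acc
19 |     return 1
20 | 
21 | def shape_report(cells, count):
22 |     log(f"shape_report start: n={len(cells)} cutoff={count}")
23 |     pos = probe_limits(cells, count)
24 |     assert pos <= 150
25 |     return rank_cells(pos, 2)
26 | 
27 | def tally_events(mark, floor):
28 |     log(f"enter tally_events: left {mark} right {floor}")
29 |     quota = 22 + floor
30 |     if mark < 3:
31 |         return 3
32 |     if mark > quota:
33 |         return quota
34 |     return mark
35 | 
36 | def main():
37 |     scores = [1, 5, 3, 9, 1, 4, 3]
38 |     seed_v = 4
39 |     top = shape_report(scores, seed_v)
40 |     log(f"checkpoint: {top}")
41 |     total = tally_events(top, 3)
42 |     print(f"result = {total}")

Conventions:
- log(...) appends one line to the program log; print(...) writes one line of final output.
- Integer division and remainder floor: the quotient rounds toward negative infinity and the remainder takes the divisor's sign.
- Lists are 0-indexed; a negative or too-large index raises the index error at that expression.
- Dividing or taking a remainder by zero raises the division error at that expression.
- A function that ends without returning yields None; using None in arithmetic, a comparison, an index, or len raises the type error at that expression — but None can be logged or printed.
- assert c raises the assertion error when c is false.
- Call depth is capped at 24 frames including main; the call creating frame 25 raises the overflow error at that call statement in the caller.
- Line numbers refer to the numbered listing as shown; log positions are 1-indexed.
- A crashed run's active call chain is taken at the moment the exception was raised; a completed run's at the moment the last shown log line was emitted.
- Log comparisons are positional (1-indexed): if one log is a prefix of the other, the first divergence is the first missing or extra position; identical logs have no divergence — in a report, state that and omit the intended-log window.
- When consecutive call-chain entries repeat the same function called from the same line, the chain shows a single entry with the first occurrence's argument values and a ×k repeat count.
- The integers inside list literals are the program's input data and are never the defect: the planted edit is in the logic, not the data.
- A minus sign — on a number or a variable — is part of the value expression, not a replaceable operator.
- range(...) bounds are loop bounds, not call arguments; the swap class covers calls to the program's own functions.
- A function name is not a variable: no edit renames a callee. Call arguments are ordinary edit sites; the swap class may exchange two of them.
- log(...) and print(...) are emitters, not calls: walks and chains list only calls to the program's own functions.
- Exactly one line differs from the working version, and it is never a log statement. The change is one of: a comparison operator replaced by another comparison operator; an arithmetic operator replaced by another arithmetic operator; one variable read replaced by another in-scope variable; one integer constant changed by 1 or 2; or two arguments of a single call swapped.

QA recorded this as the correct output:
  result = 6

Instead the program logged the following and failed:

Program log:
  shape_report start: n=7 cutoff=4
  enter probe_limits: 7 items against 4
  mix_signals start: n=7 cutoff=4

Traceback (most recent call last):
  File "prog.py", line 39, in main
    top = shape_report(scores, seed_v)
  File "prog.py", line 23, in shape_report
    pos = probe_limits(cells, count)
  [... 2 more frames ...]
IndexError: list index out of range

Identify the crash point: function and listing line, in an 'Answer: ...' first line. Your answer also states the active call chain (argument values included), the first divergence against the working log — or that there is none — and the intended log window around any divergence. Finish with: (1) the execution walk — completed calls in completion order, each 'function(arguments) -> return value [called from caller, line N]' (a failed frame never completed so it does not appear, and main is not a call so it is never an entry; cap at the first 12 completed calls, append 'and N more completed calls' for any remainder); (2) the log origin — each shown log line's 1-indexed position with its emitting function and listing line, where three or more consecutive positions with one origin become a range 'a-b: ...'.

Answer: the error was raised in mix_signals, line 4.
Key observation: A complete run would log 'located slot 5' next, but this one stopped at 3 lines.
Call chain: main -> shape_report([1, 5, 3, 9, 1, 4, 3], 4) (called at line 39) -> probe_limits([1, 5, 3, 9, 1, 4, 3], 4) (called at line 23) -> mix_signals([1, 5, 3, 9, 1, 4, 3], 4) (called at line 10).
First divergence: position 4; the shown log stops at 3 lines while the working version next logs 'located slot 5'.
Intended log window:
  2: enter probe_limits: 7 items against 4
  3: mix_signals start: n=7 cutoff=4
  4: located slot 5
  5: located slot 5
Execution walk:
  (no call completed)
Origin of each log line:
  1: logged in shape_report at line 22
  2: logged in probe_limits at line 9
  3: logged in mix_signals at line 2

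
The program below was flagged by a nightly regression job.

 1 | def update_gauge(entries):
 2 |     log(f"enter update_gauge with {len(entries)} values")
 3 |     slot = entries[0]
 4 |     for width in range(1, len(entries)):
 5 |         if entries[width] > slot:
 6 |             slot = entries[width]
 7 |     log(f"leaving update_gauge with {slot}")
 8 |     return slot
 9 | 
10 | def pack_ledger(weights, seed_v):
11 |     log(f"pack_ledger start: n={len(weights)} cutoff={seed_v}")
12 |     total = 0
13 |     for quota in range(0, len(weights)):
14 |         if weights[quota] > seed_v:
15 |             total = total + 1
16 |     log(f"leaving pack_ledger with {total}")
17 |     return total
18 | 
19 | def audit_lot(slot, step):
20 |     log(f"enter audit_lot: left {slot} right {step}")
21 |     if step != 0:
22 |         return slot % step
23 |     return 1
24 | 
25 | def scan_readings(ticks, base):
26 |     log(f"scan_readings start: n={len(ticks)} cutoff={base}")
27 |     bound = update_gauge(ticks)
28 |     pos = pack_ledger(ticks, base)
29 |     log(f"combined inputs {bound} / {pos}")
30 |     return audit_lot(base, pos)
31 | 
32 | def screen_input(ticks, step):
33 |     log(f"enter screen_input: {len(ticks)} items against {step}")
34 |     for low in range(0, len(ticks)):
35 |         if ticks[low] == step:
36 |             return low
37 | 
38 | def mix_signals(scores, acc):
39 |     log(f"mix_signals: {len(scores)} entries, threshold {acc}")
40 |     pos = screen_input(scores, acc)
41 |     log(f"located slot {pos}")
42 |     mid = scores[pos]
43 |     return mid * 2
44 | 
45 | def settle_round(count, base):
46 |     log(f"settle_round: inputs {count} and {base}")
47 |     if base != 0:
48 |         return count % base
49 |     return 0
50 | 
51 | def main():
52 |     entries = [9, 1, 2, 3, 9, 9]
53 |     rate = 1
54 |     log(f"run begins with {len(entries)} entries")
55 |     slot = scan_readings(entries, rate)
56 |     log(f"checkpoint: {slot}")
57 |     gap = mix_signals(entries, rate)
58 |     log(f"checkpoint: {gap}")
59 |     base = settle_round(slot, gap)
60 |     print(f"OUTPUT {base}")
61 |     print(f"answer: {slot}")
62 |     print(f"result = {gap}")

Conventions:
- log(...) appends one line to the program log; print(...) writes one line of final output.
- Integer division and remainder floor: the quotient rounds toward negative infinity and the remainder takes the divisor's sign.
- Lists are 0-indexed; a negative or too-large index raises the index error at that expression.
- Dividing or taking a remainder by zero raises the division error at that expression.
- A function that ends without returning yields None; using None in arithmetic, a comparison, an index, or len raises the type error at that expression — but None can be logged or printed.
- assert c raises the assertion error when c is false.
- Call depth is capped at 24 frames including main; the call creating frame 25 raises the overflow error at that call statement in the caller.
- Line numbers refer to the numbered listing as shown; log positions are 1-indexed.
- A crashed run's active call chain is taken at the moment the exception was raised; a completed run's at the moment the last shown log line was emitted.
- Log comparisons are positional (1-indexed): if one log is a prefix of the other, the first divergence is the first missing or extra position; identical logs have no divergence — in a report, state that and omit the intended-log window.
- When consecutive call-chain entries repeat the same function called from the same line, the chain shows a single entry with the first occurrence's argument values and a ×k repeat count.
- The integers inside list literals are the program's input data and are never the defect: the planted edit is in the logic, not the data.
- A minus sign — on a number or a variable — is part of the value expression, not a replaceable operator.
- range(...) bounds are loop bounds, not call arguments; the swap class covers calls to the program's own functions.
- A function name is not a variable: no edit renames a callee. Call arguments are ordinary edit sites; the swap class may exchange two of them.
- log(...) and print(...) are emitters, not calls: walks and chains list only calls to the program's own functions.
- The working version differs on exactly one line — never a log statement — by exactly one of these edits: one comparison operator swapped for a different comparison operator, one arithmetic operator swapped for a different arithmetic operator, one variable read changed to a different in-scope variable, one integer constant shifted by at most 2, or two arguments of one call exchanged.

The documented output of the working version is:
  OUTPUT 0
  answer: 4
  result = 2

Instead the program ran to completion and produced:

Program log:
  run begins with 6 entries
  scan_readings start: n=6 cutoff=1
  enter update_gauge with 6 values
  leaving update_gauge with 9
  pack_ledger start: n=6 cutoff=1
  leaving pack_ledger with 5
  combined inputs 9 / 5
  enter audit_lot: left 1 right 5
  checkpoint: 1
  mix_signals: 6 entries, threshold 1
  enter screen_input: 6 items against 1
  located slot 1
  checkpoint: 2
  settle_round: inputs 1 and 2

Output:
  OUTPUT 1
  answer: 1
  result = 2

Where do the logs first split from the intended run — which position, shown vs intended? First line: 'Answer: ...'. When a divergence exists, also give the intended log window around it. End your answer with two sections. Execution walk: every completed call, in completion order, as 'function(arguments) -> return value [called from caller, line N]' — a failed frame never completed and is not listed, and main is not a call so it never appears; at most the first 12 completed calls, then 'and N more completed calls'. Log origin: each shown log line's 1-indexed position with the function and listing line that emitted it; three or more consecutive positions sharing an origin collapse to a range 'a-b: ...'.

Answer: at position 8 the run shows 'enter audit_lot: left 1 right 5' where the working version logs 'enter audit_lot: left 9 right 5'.
Intended log window:
  6: leaving pack_ledger with 5
  7: combined inputs 9 / 5
  8: enter audit_lot: left 9 right 5
  9: checkpoint: 4
Execution walk:
  update_gauge([9, 1, 2, 3, 9, 9]) -> 9  [called from scan_readings, line 27]
  pack_ledger([9, 1, 2, 3, 9, 9], 1) -> 5  [called from scan_readings, line 28]
  audit_lot(1, 5) -> 1  [called from scan_readings, line 30]
  scan_readings([9, 1, 2, 3, 9, 9], 1) -> 1  [called from main, line 55]
  screen_input([9, 1, 2, 3, 9, 9], 1) -> 1  [called from mix_signals, line 40]
  mix_signals([9, 1, 2, 3, 9, 9], 1) -> 2  [called from main, line 57]
  settle_round(1, 2) -> 1  [called from main, line 59]
Log origins:
  1: from main, line 54
  2: from scan_readings, line 26
  3: from update_gauge, line 2
  4: from update_gauge, line 7
  5: from pack_ledger, line 11
  6: from pack_ledger, line 16
  7: from scan_readings, line 29
  8: from audit_lot, line 20
  9: from main, line 56
  10: from mix_signals, line 39
  11: from screen_input, line 33
  12: from mix_signals, line 41
  13: from main, line 58
  14: from settle_round, line 46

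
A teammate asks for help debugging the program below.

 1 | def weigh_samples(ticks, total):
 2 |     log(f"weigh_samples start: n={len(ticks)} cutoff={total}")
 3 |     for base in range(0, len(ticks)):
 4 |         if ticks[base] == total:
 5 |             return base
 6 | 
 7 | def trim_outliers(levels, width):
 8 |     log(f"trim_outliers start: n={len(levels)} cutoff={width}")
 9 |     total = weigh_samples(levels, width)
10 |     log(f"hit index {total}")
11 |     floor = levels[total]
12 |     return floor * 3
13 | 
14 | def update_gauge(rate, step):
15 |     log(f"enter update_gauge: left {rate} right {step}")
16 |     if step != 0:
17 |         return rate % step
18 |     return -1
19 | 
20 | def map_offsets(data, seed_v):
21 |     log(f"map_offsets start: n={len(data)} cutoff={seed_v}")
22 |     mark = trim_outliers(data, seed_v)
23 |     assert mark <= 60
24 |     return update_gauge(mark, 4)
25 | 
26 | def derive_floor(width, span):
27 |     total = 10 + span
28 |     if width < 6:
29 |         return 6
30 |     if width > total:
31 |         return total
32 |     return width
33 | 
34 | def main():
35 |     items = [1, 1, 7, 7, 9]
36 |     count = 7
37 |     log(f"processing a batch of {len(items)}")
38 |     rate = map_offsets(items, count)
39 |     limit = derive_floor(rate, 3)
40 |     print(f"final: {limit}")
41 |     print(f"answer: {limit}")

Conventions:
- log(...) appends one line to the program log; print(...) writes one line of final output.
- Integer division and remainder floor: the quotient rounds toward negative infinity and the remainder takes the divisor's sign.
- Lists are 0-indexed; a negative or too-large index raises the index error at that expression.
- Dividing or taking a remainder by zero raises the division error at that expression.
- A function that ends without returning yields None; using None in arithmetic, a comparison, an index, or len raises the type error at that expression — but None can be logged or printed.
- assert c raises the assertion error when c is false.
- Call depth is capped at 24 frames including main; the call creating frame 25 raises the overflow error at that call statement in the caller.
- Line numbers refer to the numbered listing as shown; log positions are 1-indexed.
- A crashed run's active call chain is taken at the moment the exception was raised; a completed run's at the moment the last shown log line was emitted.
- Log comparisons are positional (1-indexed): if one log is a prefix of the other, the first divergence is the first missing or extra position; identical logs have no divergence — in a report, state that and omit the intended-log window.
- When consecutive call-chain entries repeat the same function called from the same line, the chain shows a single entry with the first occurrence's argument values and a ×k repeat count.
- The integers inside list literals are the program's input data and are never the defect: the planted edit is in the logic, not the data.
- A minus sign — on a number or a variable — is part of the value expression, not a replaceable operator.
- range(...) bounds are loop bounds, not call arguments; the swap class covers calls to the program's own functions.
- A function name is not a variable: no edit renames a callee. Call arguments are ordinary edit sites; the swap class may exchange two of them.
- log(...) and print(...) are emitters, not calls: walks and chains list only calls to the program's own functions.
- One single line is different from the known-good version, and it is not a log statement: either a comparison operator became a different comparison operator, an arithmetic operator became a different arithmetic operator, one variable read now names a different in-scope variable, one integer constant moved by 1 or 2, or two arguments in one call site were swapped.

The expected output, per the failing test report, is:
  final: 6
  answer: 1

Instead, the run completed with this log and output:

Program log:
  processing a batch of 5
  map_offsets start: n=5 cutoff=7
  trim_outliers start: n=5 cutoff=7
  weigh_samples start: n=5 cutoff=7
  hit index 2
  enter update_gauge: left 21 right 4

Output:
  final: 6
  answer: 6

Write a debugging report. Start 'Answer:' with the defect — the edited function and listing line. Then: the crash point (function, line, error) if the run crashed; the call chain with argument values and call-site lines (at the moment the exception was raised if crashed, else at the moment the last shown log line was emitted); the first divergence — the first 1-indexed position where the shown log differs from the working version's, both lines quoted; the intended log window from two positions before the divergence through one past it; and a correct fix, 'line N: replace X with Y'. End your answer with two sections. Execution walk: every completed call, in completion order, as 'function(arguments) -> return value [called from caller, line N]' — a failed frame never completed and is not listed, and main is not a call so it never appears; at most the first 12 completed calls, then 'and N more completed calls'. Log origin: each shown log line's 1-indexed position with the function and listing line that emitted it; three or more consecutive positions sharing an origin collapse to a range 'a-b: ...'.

Answer: the defect is in main at line 41.
Key fact: The logs agree in full; only the final output differs.
Call chain: main -> map_offsets([1, 1, 7, 7, 9], 7) (called at line 38) -> update_gauge(21, 4) (called at line 24).
First divergence: none — the logs agree in full.
Execution walk:
  weigh_samples([1, 1, 7, 7, 9], 7) -> 2  [called from trim_outliers, line 9]
  trim_outliers([1, 1, 7, 7, 9], 7) -> 21  [called from map_offsets, line 22]
  update_gauge(21, 4) -> 1  [called from map_offsets, line 24]
  map_offsets([1, 1, 7, 7, 9], 7) -> 1  [called from main, line 38]
  derive_floor(1, 3) -> 6  [called from main, line 39]
Origin of each log line:
  1: emitted by main (line 37)
  2: emitted by map_offsets (line 21)
  3: emitted by trim_outliers (line 8)
  4: emitted by weigh_samples (line 2)
  5: emitted by trim_outliers (line 10)
  6: emitted by update_gauge (line 15)
A correct fix: line 41: replace `limit` with `rate`.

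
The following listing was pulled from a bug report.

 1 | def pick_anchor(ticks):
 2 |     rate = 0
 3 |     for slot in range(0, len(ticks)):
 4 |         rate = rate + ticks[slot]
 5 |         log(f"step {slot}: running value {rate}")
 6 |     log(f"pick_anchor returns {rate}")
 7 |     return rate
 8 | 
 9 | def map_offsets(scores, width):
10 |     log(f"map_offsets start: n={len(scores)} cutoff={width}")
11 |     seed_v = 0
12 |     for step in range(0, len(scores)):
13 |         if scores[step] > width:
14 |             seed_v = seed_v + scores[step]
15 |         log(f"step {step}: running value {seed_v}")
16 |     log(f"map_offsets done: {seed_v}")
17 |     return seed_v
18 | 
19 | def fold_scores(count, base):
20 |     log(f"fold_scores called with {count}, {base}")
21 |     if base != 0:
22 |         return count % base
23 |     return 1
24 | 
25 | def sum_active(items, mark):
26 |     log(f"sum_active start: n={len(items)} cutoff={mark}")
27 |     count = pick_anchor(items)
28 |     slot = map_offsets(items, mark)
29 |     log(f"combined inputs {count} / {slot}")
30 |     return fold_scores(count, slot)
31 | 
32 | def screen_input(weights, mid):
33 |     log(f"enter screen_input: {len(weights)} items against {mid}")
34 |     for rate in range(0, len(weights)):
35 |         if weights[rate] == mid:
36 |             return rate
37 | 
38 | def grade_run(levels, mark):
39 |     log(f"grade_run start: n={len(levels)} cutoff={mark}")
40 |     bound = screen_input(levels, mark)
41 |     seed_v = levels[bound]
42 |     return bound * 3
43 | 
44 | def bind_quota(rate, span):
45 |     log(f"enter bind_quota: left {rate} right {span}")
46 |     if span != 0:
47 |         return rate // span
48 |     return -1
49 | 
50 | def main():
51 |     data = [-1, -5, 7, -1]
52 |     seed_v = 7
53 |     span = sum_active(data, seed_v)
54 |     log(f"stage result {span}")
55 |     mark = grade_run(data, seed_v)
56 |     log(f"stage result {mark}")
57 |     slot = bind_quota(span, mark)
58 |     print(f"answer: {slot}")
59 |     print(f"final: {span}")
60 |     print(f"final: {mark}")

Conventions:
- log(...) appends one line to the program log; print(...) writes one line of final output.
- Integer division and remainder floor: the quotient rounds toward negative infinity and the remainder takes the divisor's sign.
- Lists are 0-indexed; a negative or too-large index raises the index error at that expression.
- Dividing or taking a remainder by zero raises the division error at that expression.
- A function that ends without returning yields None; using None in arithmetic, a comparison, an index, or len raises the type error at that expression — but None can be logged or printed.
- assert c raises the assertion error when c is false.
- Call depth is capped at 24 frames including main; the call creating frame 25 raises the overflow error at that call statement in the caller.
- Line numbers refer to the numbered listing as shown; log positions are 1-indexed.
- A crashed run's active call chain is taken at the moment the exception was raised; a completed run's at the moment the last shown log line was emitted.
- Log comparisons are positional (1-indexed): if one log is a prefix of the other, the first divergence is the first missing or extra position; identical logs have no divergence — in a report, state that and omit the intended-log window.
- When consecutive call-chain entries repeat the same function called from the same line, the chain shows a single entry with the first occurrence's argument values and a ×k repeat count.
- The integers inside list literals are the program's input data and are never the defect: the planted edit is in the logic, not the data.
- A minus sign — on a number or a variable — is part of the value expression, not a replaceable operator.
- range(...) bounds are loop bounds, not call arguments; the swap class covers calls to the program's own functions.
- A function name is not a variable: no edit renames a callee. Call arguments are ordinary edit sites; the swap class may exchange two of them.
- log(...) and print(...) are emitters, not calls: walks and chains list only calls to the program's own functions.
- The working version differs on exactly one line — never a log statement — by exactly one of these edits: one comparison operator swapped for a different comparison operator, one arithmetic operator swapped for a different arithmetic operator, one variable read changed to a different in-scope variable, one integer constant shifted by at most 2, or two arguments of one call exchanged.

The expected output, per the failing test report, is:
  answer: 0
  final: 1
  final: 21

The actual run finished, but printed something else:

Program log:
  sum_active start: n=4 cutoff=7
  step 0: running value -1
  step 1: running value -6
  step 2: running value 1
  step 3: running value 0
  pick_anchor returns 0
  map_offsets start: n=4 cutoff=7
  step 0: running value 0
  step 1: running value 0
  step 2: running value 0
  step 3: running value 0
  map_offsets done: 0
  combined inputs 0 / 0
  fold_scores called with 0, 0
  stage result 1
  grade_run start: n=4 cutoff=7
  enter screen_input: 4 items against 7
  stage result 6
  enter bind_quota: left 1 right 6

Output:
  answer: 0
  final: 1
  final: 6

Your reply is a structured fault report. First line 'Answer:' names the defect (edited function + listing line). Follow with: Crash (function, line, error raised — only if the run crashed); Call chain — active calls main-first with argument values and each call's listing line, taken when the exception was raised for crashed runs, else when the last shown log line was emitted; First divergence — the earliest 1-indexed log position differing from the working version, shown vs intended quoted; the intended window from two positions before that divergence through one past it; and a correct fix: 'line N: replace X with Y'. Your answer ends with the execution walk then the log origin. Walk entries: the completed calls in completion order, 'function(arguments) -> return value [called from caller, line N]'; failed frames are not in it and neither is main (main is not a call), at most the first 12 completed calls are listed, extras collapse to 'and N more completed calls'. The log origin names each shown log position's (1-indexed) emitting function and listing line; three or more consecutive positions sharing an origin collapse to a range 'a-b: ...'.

Answer: the defect is in grade_run at line 42.
Core observation: The earliest visible damage is log position 18 — 'stage result 6' rather than the intended 'stage result 21'.
Call chain: main -> bind_quota(1, 6) (called at line 57).
First divergence: position 18 — shown 'stage result 6', intended 'stage result 21'.
Intended log window:
  16: grade_run start: n=4 cutoff=7
  17: enter screen_input: 4 items against 7
  18: stage result 21
  19: enter bind_quota: left 1 right 21
Execution walk:
  pick_anchor([-1, -5, 7, -1]) -> 0  [called from sum_active, line 27]
  map_offsets([-1, -5, 7, -1], 7) -> 0  [called from sum_active, line 28]
  fold_scores(0, 0) -> 1  [called from sum_active, line 30]
  sum_active([-1, -5, 7, -1], 7) -> 1  [called from main, line 53]
  screen_input([-1, -5, 7, -1], 7) -> 2  [called from grade_run, line 40]
  grade_run([-1, -5, 7, -1], 7) -> 6  [called from main, line 55]
  bind_quota(1, 6) -> 0  [called from main, line 57]
Log line origins:
  1: emitted by sum_active (line 26)
  2-5: emitted by pick_anchor (line 5)
  6: emitted by pick_anchor (line 6)
  7: emitted by map_offsets (line 10)
  8-11: emitted by map_offsets (line 15)
  12: emitted by map_offsets (line 16)
  13: emitted by sum_active (line 29)
  14: emitted by fold_scores (line 20)
  15: emitted by main (line 54)
  16: emitted by grade_run (line 39)
  17: emitted by screen_input (line 33)
  18: emitted by main (line 56)
  19: emitted by bind_quota (line 45)
A correct fix: line 42: replace `bound` with `seed_v`.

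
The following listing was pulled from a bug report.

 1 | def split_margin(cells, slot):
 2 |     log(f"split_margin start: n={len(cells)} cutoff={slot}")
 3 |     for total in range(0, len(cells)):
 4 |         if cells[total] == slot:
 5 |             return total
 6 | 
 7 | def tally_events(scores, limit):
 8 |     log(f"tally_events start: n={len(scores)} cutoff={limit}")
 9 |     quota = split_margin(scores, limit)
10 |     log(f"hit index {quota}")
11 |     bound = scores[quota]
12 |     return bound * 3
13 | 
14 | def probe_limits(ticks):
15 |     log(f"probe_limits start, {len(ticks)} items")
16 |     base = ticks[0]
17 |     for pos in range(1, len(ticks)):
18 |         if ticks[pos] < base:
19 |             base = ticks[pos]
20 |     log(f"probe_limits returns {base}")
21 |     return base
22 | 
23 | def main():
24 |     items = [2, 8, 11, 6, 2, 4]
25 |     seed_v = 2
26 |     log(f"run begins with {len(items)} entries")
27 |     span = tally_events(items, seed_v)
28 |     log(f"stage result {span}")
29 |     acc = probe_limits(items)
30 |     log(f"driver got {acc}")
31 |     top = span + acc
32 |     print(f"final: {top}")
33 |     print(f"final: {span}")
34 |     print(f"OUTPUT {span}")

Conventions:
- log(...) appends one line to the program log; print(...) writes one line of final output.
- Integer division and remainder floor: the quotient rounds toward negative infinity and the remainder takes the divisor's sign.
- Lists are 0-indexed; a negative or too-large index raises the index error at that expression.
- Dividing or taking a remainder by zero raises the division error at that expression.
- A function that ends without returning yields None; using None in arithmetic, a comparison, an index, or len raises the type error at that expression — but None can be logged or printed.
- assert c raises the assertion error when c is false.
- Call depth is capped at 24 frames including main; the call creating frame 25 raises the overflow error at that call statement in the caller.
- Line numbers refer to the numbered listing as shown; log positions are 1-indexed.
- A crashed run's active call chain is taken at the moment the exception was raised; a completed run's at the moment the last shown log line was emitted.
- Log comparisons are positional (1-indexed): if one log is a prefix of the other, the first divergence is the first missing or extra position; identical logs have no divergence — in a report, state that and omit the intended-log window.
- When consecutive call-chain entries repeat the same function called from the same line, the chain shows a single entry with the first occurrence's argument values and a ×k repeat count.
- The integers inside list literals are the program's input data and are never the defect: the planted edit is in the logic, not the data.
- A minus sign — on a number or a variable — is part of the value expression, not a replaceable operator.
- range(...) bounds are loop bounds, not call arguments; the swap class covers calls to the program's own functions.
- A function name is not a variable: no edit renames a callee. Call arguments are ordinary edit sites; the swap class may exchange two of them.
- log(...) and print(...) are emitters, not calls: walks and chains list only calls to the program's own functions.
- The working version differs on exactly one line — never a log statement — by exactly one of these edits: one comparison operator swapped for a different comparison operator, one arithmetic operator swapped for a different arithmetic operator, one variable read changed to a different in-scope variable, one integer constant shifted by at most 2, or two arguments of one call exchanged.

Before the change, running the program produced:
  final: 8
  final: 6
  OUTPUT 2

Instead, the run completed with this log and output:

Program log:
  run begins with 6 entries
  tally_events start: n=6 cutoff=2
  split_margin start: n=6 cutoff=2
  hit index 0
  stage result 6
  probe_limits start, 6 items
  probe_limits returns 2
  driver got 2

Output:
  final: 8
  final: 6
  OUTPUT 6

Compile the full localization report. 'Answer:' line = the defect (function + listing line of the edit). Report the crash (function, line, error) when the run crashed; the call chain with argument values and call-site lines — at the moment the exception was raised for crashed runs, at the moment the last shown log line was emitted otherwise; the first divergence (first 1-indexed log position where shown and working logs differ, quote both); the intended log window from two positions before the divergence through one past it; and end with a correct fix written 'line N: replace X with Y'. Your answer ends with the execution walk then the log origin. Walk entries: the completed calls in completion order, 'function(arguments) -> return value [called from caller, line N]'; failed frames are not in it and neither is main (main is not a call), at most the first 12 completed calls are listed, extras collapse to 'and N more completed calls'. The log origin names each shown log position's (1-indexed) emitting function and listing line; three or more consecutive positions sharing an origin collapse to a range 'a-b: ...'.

Answer: the defect is in main at line 34.
Key fact: The two runs log identically and part ways only at the printed values.
Call chain: main.
First divergence: none (the log streams are identical).
Execution walk:
  split_margin([2, 8, 11, 6, 2, 4], 2) -> 0  [called from tally_events, line 9]
  tally_events([2, 8, 11, 6, 2, 4], 2) -> 6  [called from main, line 27]
  probe_limits([2, 8, 11, 6, 2, 4]) -> 2  [called from main, line 29]
Log line origins:
  1: emitted by main (line 26)
  2: emitted by tally_events (line 8)
  3: emitted by split_margin (line 2)
  4: emitted by tally_events (line 10)
  5: emitted by main (line 28)
  6: emitted by probe_limits (line 15)
  7: emitted by probe_limits (line 20)
  8: emitted by main (line 30)
A correct fix: line 34: replace `span` with `acc`.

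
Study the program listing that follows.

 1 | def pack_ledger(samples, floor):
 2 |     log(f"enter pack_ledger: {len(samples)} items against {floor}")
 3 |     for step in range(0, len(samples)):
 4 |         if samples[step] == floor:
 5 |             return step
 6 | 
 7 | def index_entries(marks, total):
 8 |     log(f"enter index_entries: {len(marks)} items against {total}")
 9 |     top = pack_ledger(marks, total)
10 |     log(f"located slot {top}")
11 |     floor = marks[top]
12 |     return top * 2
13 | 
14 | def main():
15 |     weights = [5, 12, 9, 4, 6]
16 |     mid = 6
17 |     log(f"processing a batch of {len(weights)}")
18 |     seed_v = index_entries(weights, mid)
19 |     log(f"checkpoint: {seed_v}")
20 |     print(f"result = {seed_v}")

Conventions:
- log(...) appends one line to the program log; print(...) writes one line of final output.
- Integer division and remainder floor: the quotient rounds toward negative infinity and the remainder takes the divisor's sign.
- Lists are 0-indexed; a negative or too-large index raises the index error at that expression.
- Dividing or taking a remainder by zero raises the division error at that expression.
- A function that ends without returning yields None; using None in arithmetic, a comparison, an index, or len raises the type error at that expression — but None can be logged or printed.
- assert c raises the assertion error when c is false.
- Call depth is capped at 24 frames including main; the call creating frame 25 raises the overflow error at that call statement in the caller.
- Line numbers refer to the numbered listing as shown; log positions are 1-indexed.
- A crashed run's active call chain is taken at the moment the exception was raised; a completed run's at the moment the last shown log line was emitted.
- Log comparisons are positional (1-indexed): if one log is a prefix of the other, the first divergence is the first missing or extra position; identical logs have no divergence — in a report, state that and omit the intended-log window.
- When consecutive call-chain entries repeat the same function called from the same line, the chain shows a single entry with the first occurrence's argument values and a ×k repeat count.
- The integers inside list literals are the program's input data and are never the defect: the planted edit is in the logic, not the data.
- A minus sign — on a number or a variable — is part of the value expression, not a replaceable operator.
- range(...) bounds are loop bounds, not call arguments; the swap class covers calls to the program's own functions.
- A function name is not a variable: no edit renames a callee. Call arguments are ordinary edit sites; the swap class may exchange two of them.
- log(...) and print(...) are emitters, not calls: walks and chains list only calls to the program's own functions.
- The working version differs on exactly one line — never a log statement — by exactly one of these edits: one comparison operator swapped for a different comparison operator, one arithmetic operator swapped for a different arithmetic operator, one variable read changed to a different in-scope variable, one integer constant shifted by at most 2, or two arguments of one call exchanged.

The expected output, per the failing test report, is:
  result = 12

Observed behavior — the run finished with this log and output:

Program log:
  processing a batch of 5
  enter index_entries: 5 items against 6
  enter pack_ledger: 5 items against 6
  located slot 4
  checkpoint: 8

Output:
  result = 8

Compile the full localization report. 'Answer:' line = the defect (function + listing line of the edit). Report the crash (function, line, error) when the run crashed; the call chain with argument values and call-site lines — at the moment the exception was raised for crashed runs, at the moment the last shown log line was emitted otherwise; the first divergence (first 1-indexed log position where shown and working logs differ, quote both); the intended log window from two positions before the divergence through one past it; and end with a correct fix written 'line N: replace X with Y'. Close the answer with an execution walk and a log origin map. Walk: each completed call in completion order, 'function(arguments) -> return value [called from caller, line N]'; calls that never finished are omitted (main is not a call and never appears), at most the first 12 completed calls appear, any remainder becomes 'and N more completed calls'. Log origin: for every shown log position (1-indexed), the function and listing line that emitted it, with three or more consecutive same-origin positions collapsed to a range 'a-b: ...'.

Answer: the defect is in index_entries at line 12.
Key observation: Log line 5 is where behavior first shows: 'checkpoint: 8' appears instead of 'checkpoint: 12'.
Call chain: main.
First divergence: position 5 — the shown line 'checkpoint: 8' should read 'checkpoint: 12'.
Intended log window:
  3: enter pack_ledger: 5 items against 6
  4: located slot 4
  5: checkpoint: 12
Execution walk:
  pack_ledger([5, 12, 9, 4, 6], 6) -> 4  [called from index_entries, line 9]
  index_entries([5, 12, 9, 4, 6], 6) -> 8  [called from main, line 18]
Log origins:
  1: logged in main at line 17
  2: logged in index_entries at line 8
  3: logged in pack_ledger at line 2
  4: logged in index_entries at line 10
  5: logged in main at line 19
A correct fix: line 12: replace `top` with `floor`.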